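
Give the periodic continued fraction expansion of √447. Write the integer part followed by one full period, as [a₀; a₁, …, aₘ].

[21; 7, 42]

a₀ = ⌊√447⌋ = 21.
With m₀=0, d₀=1 and mₖ₊₁ = dₖaₖ − mₖ, dₖ₊₁ = (n − mₖ₊₁²)/dₖ, aₖ₊₁ = ⌊(a₀+mₖ₊₁)/dₖ₊₁⌋:
  k=1: m=21, d=6, a=7
  k=2: m=21, d=1, a=42
d=1 and a=2a₀=42 at k=2, so the next step gives (m, d) = (21, 6) again — its k=1 value — and the period has length 2.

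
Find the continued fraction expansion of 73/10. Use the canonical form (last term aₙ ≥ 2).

[7; 3, 3]

73 = 7×10 + 3
10 = 3×3 + 1
3 = 3×1 + 0  (stop)
So 73/10 = [7; 3, 3].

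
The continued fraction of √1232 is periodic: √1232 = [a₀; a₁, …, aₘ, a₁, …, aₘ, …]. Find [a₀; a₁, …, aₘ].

a₀ = ⌊√1232⌋ = 35.
With m₀=0, d₀=1 and mₖ₊₁ = dₖaₖ − mₖ, dₖ₊₁ = (n − mₖ₊₁²)/dₖ, aₖ₊₁ = ⌊(a₀+mₖ₊₁)/dₖ₊₁⌋:
  k=1: m=35, d=7, a=10
  k=2: m=35, d=1, a=70
d=1 and a=2a₀=70 at k=2, so the next step gives (m, d) = (35, 7) again — its k=1 value — and the period has length 2.

[35; 10, 70]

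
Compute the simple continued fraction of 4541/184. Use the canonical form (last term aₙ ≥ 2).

[24; 1, 2, 8, 2, 3]

4541 = 24*184 + 125
184 = 1*125 + 59
125 = 2*59 + 7
59 = 8*7 + 3
7 = 2*3 + 1
3 = 3*1 + 0  (stop)
So 4541/184 = [24; 1, 2, 8, 2, 3].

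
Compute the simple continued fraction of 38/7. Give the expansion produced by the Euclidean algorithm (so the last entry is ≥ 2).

[5; 2, 3]

38 = 5*7 + 3
7 = 2*3 + 1
3 = 3*1 + 0  (stop)
So 38/7 = [5; 2, 3].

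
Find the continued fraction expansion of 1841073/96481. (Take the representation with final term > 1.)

1841073 = 19×96481 + 7934
96481 = 12×7934 + 1273
7934 = 6×1273 + 296
1273 = 4×296 + 89
296 = 3×89 + 29
89 = 3×29 + 2
29 = 14×2 + 1
2 = 2×1 + 0  (stop)
So 1841073/96481 = [19; 12, 6, 4, 3, 3, 14, 2].

[19; 12, 6, 4, 3, 3, 14, 2]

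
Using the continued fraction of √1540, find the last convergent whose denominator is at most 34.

√1540 = [39; 4, 8, 2, 8, 4, 78, …] (period length 6).
Convergents:
  p_0/q_0 = 39/1
  p_1/q_1 = 157/4
  p_2/q_2 = 1295/33
  p_3/q_3 = 2747/70
q_2 = 33 ≤ 34 < 70 = q_3, so the answer is 1295/33.

1295/33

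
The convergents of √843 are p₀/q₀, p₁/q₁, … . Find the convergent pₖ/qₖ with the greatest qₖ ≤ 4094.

48865/1683

√843 = [29; 29, 58, …] (period length 2).
Convergents:
  p_0/q_0 = 29/1
  p_1/q_1 = 842/29
  p_2/q_2 = 48865/1683
  p_3/q_3 = 1417927/48836
q_2 = 1683 ≤ 4094 < 48836 = q_3, so the answer is 48865/1683.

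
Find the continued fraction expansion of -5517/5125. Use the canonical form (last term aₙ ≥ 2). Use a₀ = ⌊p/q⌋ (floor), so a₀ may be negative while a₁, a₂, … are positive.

-5517 = -2·5125 + 4733
5125 = 1·4733 + 392
4733 = 12·392 + 29
392 = 13·29 + 15
29 = 1·15 + 14
15 = 1·14 + 1
14 = 14·1 + 0  (stop)
So -5517/5125 = [-2; 1, 12, 13, 1, 1, 14].

[-2; 1, 12, 13, 1, 1, 14]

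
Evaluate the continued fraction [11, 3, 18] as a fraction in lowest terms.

623/55

Fold from the inside: start with 18/1.
  3 + 1/18 = 55/18
  11 + 18/55 = 623/55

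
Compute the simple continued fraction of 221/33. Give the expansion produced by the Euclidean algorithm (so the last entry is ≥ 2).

221 = 6·33 + 23
33 = 1·23 + 10
23 = 2·10 + 3
10 = 3·3 + 1
3 = 3·1 + 0  (stop)
So 221/33 = [6; 1, 2, 3, 3].

[6; 1, 2, 3, 3]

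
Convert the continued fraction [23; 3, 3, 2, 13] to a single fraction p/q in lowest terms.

7201/309

Fold from the inside: start with 13/1.
  2 + 1/13 = 27/13
  3 + 13/27 = 94/27
  3 + 27/94 = 309/94
  23 + 94/309 = 7201/309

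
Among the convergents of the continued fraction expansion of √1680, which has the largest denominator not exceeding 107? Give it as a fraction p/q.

√1680 = [40; 1, 80, …] (period length 2).
Convergents:
  p_0/q_0 = 40/1
  p_1/q_1 = 41/1
  p_2/q_2 = 3320/81
  p_3/q_3 = 3361/82
  p_4/q_4 = 272200/6641
q_3 = 82 ≤ 107 < 6641 = q_4, so the answer is 3361/82.

3361/82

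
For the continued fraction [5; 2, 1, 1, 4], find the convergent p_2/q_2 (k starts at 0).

Using pₖ = aₖpₖ₋₁ + pₖ₋₂, qₖ = aₖqₖ₋₁ + qₖ₋₂ (with p₋₁=1, p₋₂=0, q₋₁=0, q₋₂=1):
  k=0: a=5, p=5, q=1
  k=1: a=2, p=11, q=2
  k=2: a=1, p=16, q=3

16/3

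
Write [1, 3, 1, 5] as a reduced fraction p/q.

Using pₖ = aₖpₖ₋₁ + pₖ₋₂ and qₖ = aₖqₖ₋₁ + qₖ₋₂:
  k=0: a=1, p=1, q=1
  k=1: a=3, p=4, q=3
  k=2: a=1, p=5, q=4
  k=3: a=5, p=29, q=23

29/23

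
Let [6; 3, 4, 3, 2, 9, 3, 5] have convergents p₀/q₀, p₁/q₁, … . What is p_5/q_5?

5773/915

Using pₖ = aₖpₖ₋₁ + pₖ₋₂, qₖ = aₖqₖ₋₁ + qₖ₋₂ (with p₋₁=1, p₋₂=0, q₋₁=0, q₋₂=1):
  k=0: a=6, p=6, q=1
  k=1: a=3, p=19, q=3
  k=2: a=4, p=82, q=13
  k=3: a=3, p=265, q=42
  k=4: a=2, p=612, q=97
  k=5: a=9, p=5773, q=915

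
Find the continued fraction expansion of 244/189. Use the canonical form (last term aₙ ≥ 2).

244 = 1×189 + 55
189 = 3×55 + 24
55 = 2×24 + 7
24 = 3×7 + 3
7 = 2×3 + 1
3 = 3×1 + 0  (stop)
So 244/189 = [1; 3, 2, 3, 2, 3].

[1; 3, 2, 3, 2, 3]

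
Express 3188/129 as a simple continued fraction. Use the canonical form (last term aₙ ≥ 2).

3188 = 24×129 + 92
129 = 1×92 + 37
92 = 2×37 + 18
37 = 2×18 + 1
18 = 18×1 + 0  (stop)
So 3188/129 = [24; 1, 2, 2, 18].

[24; 1, 2, 2, 18]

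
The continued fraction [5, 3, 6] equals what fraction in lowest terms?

Fold from the inside: start with 6/1.
  3 + 1/6 = 19/6
  5 + 6/19 = 101/19

101/19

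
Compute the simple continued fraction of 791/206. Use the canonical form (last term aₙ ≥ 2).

[3; 1, 5, 4, 8]

791 = 3×206 + 173
206 = 1×173 + 33
173 = 5×33 + 8
33 = 4×8 + 1
8 = 8×1 + 0  (stop)
So 791/206 = [3; 1, 5, 4, 8].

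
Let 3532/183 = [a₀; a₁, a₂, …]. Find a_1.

3532 = 19·183 + 55   →  a_0 = 19
183 = 3·55 + 18   →  a_1 = 3

3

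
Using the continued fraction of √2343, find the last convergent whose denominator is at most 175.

4308/89

√2343 = [48; 2, 2, 8, 2, 2, 96, …] (period length 6).
Convergents:
  p_0/q_0 = 48/1
  p_1/q_1 = 97/2
  p_2/q_2 = 242/5
  p_3/q_3 = 2033/42
  p_4/q_4 = 4308/89
  p_5/q_5 = 10649/220
q_4 = 89 ≤ 175 < 220 = q_5, so the answer is 4308/89.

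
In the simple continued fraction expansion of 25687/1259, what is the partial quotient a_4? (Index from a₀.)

2

25687 = 20·1259 + 507   →  a_0 = 20
1259 = 2·507 + 245   →  a_1 = 2
507 = 2·245 + 17   →  a_2 = 2
245 = 14·17 + 7   →  a_3 = 14
17 = 2·7 + 3   →  a_4 = 2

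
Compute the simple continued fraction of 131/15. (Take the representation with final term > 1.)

[8; 1, 2, 1, 3]

131 = 8×15 + 11
15 = 1×11 + 4
11 = 2×4 + 3
4 = 1×3 + 1
3 = 3×1 + 0  (stop)
So 131/15 = [8; 1, 2, 1, 3].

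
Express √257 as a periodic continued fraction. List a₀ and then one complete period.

[16; 32]

a₀ = ⌊√257⌋ = 16.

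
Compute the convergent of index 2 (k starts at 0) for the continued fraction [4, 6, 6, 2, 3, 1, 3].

154/37

Using pₖ = aₖpₖ₋₁ + pₖ₋₂, qₖ = aₖqₖ₋₁ + qₖ₋₂ (with p₋₁=1, p₋₂=0, q₋₁=0, q₋₂=1):
  k=0: a=4, p=4, q=1
  k=1: a=6, p=25, q=6
  k=2: a=6, p=154, q=37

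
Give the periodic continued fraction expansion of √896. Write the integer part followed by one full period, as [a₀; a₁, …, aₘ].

[29; 1, 13, 1, 58]

a₀ = ⌊√896⌋ = 29.
With m₀=0, d₀=1 and mₖ₊₁ = dₖaₖ − mₖ, dₖ₊₁ = (n − mₖ₊₁²)/dₖ, aₖ₊₁ = ⌊(a₀+mₖ₊₁)/dₖ₊₁⌋:
  k=1: m=29, d=55, a=1
  k=2: m=26, d=4, a=13
  k=3: m=26, d=55, a=1
  k=4: m=29, d=1, a=58
d=1 and a=2a₀=58 at k=4, so the next step gives (m, d) = (29, 55) again — its k=1 value — and the period has length 4.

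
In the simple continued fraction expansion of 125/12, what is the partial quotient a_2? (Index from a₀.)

125 = 10·12 + 5   →  a_0 = 10
12 = 2·5 + 2   →  a_1 = 2
5 = 2·2 + 1   →  a_2 = 2

2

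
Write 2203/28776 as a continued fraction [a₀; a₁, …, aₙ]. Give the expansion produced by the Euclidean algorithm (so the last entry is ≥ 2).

2203 = 0×28776 + 2203
28776 = 13×2203 + 137
2203 = 16×137 + 11
137 = 12×11 + 5
11 = 2×5 + 1
5 = 5×1 + 0  (stop)
So 2203/28776 = [0; 13, 16, 12, 2, 5].

[0; 13, 16, 12, 2, 5]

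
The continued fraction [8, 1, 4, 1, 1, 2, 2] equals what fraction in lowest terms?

Fold from the inside: start with 2/1.
  2 + 1/2 = 5/2
  1 + 2/5 = 7/5
  1 + 5/7 = 12/7
  4 + 7/12 = 55/12
  1 + 12/55 = 67/55
  8 + 55/67 = 591/67

591/67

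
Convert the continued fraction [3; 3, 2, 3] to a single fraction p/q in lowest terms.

Using pₖ = aₖpₖ₋₁ + pₖ₋₂ and qₖ = aₖqₖ₋₁ + qₖ₋₂:
  k=0: a=3, p=3, q=1
  k=1: a=3, p=10, q=3
  k=2: a=2, p=23, q=7
  k=3: a=3, p=79, q=24

79/24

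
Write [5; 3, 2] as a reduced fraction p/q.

Fold from the inside: start with 2/1.
  3 + 1/2 = 7/2
  5 + 2/7 = 37/7

37/7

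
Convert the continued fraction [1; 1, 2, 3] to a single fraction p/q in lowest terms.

Using pₖ = aₖpₖ₋₁ + pₖ₋₂ and qₖ = aₖqₖ₋₁ + qₖ₋₂:
  k=0: a=1, p=1, q=1
  k=1: a=1, p=2, q=1
  k=2: a=2, p=5, q=3
  k=3: a=3, p=17, q=10

17/10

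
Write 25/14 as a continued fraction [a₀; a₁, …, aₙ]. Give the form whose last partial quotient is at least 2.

25 = 1·14 + 11
14 = 1·11 + 3
11 = 3·3 + 2
3 = 1·2 + 1
2 = 2·1 + 0  (stop)
So 25/14 = [1; 1, 3, 1, 2].

[1; 1, 3, 1, 2]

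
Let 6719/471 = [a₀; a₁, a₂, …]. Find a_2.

1

6719 = 14·471 + 125   →  a_0 = 14
471 = 3·125 + 96   →  a_1 = 3
125 = 1·96 + 29   →  a_2 = 1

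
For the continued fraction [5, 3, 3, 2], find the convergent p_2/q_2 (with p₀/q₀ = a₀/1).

53/10

Using pₖ = aₖpₖ₋₁ + pₖ₋₂, qₖ = aₖqₖ₋₁ + qₖ₋₂ (with p₋₁=1, p₋₂=0, q₋₁=0, q₋₂=1):
  k=0: a=5, p=5, q=1
  k=1: a=3, p=16, q=3
  k=2: a=3, p=53, q=10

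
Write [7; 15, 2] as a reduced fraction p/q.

219/31

Fold from the inside: start with 2/1.
  15 + 1/2 = 31/2
  7 + 2/31 = 219/31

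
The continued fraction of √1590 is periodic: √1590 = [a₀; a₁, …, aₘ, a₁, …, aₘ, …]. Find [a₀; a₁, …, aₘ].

a₀ = ⌊√1590⌋ = 39.
With m₀=0, d₀=1 and mₖ₊₁ = dₖaₖ − mₖ, dₖ₊₁ = (n − mₖ₊₁²)/dₖ, aₖ₊₁ = ⌊(a₀+mₖ₊₁)/dₖ₊₁⌋:
  k=1: m=39, d=69, a=1
  k=2: m=30, d=10, a=6
  k=3: m=30, d=69, a=1
  k=4: m=39, d=1, a=78
d=1 and a=2a₀=78 at k=4, so the next step gives (m, d) = (39, 69) again — its k=1 value — and the period has length 4.

[39; 1, 6, 1, 78]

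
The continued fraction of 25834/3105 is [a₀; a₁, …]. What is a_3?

12

25834 = 8·3105 + 994   →  a_0 = 8
3105 = 3·994 + 123   →  a_1 = 3
994 = 8·123 + 10   →  a_2 = 8
123 = 12·10 + 3   →  a_3 = 12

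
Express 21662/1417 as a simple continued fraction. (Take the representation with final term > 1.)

[15; 3, 2, 13, 15]

21662 = 15*1417 + 407
1417 = 3*407 + 196
407 = 2*196 + 15
196 = 13*15 + 1
15 = 15*1 + 0  (stop)
So 21662/1417 = [15; 3, 2, 13, 15].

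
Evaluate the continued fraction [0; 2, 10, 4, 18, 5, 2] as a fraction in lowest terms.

Using pₖ = aₖpₖ₋₁ + pₖ₋₂ and qₖ = aₖqₖ₋₁ + qₖ₋₂:
  k=0: a=0, p=0, q=1
  k=1: a=2, p=1, q=2
  k=2: a=10, p=10, q=21
  k=3: a=4, p=41, q=86
  k=4: a=18, p=748, q=1569
  k=5: a=5, p=3781, q=7931
  k=6: a=2, p=8310, q=17431

8310/17431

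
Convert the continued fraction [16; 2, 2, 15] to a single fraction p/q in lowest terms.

1263/77

Using pₖ = aₖpₖ₋₁ + pₖ₋₂ and qₖ = aₖqₖ₋₁ + qₖ₋₂:
  k=0: a=16, p=16, q=1
  k=1: a=2, p=33, q=2
  k=2: a=2, p=82, q=5
  k=3: a=15, p=1263, q=77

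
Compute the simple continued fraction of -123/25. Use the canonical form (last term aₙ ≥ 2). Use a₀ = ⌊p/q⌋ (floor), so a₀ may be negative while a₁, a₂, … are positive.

[-5; 12, 2]

-123 = -5*25 + 2
25 = 12*2 + 1
2 = 2*1 + 0  (stop)
So -123/25 = [-5; 12, 2].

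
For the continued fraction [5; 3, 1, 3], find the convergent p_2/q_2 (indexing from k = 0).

21/4

Using pₖ = aₖpₖ₋₁ + pₖ₋₂, qₖ = aₖqₖ₋₁ + qₖ₋₂ (with p₋₁=1, p₋₂=0, q₋₁=0, q₋₂=1):
  k=0: a=5, p=5, q=1
  k=1: a=3, p=16, q=3
  k=2: a=1, p=21, q=4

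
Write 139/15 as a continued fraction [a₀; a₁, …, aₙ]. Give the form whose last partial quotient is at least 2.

[9; 3, 1, 3]

139 = 9·15 + 4
15 = 3·4 + 3
4 = 1·3 + 1
3 = 3·1 + 0  (stop)
So 139/15 = [9; 3, 1, 3].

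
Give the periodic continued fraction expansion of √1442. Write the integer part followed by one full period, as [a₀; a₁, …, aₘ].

a₀ = ⌊√1442⌋ = 37.

[37; 1, 36, 1, 74]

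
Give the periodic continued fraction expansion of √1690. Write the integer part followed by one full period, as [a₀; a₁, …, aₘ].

a₀ = ⌊√1690⌋ = 41.
With m₀=0, d₀=1 and mₖ₊₁ = dₖaₖ − mₖ, dₖ₊₁ = (n − mₖ₊₁²)/dₖ, aₖ₊₁ = ⌊(a₀+mₖ₊₁)/dₖ₊₁⌋:
  k=1: m=41, d=9, a=9
  k=2: m=40, d=10, a=8
  k=3: m=40, d=9, a=9
  k=4: m=41, d=1, a=82
d=1 and a=2a₀=82 at k=4, so the next step gives (m, d) = (41, 9) again — its k=1 value — and the period has length 4.

[41; 9, 8, 9, 82]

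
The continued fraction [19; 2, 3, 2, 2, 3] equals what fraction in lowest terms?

Using pₖ = aₖpₖ₋₁ + pₖ₋₂ and qₖ = aₖqₖ₋₁ + qₖ₋₂:
  k=0: a=19, p=19, q=1
  k=1: a=2, p=39, q=2
  k=2: a=3, p=136, q=7
  k=3: a=2, p=311, q=16
  k=4: a=2, p=758, q=39
  k=5: a=3, p=2585, q=133

2585/133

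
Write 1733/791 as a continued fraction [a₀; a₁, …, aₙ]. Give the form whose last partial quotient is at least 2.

1733 = 2×791 + 151
791 = 5×151 + 36
151 = 4×36 + 7
36 = 5×7 + 1
7 = 7×1 + 0  (stop)
So 1733/791 = [2; 5, 4, 5, 7].

[2; 5, 4, 5, 7]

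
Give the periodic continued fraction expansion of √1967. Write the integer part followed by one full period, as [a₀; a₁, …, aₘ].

a₀ = ⌊√1967⌋ = 44.
With m₀=0, d₀=1 and mₖ₊₁ = dₖaₖ − mₖ, dₖ₊₁ = (n − mₖ₊₁²)/dₖ, aₖ₊₁ = ⌊(a₀+mₖ₊₁)/dₖ₊₁⌋:
  k=1: m=44, d=31, a=2
  k=2: m=18, d=53, a=1
  k=3: m=35, d=14, a=5
  k=4: m=35, d=53, a=1
  k=5: m=18, d=31, a=2
  k=6: m=44, d=1, a=88
d=1 and a=2a₀=88 at k=6, so the next step gives (m, d) = (44, 31) again — its k=1 value — and the period has length 6.

[44; 2, 1, 5, 1, 2, 88]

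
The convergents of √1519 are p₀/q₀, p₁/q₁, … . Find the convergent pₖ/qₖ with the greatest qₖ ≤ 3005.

117001/3002

√1519 = [38; 1, 37, 1, 76, …] (period length 4).
Convergents:
  p_0/q_0 = 38/1
  p_1/q_1 = 39/1
  p_2/q_2 = 1481/38
  p_3/q_3 = 1520/39
  p_4/q_4 = 117001/3002
  p_5/q_5 = 118521/3041
q_4 = 3002 ≤ 3005 < 3041 = q_5, so the answer is 117001/3002.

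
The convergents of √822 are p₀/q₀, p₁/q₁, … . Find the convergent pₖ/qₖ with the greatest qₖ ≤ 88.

√822 = [28; 1, 2, 28, 2, 1, 56, …] (period length 6).
Convergents:
  p_0/q_0 = 28/1
  p_1/q_1 = 29/1
  p_2/q_2 = 86/3
  p_3/q_3 = 2437/85
  p_4/q_4 = 4960/173
q_3 = 85 ≤ 88 < 173 = q_4, so the answer is 2437/85.

2437/85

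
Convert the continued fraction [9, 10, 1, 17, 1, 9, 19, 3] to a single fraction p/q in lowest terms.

Fold from the inside: start with 3/1.
  19 + 1/3 = 58/3
  9 + 3/58 = 525/58
  1 + 58/525 = 583/525
  17 + 525/583 = 10436/583
  1 + 583/10436 = 11019/10436
  10 + 10436/11019 = 120626/11019
  9 + 11019/120626 = 1096653/120626

1096653/120626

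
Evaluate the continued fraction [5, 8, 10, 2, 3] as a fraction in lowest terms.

Fold from the inside: start with 3/1.
  2 + 1/3 = 7/3
  10 + 3/7 = 73/7
  8 + 7/73 = 591/73
  5 + 73/591 = 3028/591

3028/591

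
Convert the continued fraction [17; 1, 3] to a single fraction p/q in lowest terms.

Fold from the inside: start with 3/1.
  1 + 1/3 = 4/3
  17 + 3/4 = 71/4

71/4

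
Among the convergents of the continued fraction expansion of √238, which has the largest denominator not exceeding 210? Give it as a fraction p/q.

√238 = [15; 2, 2, 1, 14, 1, 2, 2, 30, …] (period length 8).
Convergents:
  p_0/q_0 = 15/1
  p_1/q_1 = 31/2
  p_2/q_2 = 77/5
  p_3/q_3 = 108/7
  p_4/q_4 = 1589/103
  p_5/q_5 = 1697/110
  p_6/q_6 = 4983/323
q_5 = 110 ≤ 210 < 323 = q_6, so the answer is 1697/110.

1697/110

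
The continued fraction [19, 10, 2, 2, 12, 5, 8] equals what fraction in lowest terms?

512941/26861

Fold from the inside: start with 8/1.
  5 + 1/8 = 41/8
  12 + 8/41 = 500/41
  2 + 41/500 = 1041/500
  2 + 500/1041 = 2582/1041
  10 + 1041/2582 = 26861/2582
  19 + 2582/26861 = 512941/26861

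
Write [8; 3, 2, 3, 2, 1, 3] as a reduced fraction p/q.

2421/292

Fold from the inside: start with 3/1.
  1 + 1/3 = 4/3
  2 + 3/4 = 11/4
  3 + 4/11 = 37/11
  2 + 11/37 = 85/37
  3 + 37/85 = 292/85
  8 + 85/292 = 2421/292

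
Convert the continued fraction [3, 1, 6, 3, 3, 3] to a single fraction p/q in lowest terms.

931/241

Fold from the inside: start with 3/1.
  3 + 1/3 = 10/3
  3 + 3/10 = 33/10
  6 + 10/33 = 208/33
  1 + 33/208 = 241/208
  3 + 208/241 = 931/241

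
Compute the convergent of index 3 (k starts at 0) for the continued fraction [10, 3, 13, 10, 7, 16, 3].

4161/403

Using pₖ = aₖpₖ₋₁ + pₖ₋₂, qₖ = aₖqₖ₋₁ + qₖ₋₂ (with p₋₁=1, p₋₂=0, q₋₁=0, q₋₂=1):
  k=0: a=10, p=10, q=1
  k=1: a=3, p=31, q=3
  k=2: a=13, p=413, q=40
  k=3: a=10, p=4161, q=403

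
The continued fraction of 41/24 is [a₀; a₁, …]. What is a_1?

41 = 1·24 + 17   →  a_0 = 1
24 = 1·17 + 7   →  a_1 = 1

1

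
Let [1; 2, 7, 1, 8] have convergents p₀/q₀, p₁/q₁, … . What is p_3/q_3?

Using pₖ = aₖpₖ₋₁ + pₖ₋₂, qₖ = aₖqₖ₋₁ + qₖ₋₂ (with p₋₁=1, p₋₂=0, q₋₁=0, q₋₂=1):
  k=0: a=1, p=1, q=1
  k=1: a=2, p=3, q=2
  k=2: a=7, p=22, q=15
  k=3: a=1, p=25, q=17

25/17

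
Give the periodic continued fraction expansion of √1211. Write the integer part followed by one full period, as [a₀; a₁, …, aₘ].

[34; 1, 3, 1, 68]

a₀ = ⌊√1211⌋ = 34.
With m₀=0, d₀=1 and mₖ₊₁ = dₖaₖ − mₖ, dₖ₊₁ = (n − mₖ₊₁²)/dₖ, aₖ₊₁ = ⌊(a₀+mₖ₊₁)/dₖ₊₁⌋:
  k=1: m=34, d=55, a=1
  k=2: m=21, d=14, a=3
  k=3: m=21, d=55, a=1
  k=4: m=34, d=1, a=68
d=1 and a=2a₀=68 at k=4, so the next step gives (m, d) = (34, 55) again — its k=1 value — and the period has length 4.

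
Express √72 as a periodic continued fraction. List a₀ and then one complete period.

a₀ = ⌊√72⌋ = 8.
With m₀=0, d₀=1 and mₖ₊₁ = dₖaₖ − mₖ, dₖ₊₁ = (n − mₖ₊₁²)/dₖ, aₖ₊₁ = ⌊(a₀+mₖ₊₁)/dₖ₊₁⌋:
  k=1: m=8, d=8, a=2
  k=2: m=8, d=1, a=16
d=1 and a=2a₀=16 at k=2, so the next step gives (m, d) = (8, 8) again — its k=1 value — and the period has length 2.

[8; 2, 16]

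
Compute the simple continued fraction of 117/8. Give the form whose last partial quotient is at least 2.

117 = 14×8 + 5
8 = 1×5 + 3
5 = 1×3 + 2
3 = 1×2 + 1
2 = 2×1 + 0  (stop)
So 117/8 = [14; 1, 1, 1, 2].

[14; 1, 1, 1, 2]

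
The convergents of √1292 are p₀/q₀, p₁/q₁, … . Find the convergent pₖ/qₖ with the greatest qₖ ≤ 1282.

45901/1277

√1292 = [35; 1, 16, 1, 70, …] (period length 4).
Convergents:
  p_0/q_0 = 35/1
  p_1/q_1 = 36/1
  p_2/q_2 = 611/17
  p_3/q_3 = 647/18
  p_4/q_4 = 45901/1277
  p_5/q_5 = 46548/1295
q_4 = 1277 ≤ 1282 < 1295 = q_5, so the answer is 45901/1277.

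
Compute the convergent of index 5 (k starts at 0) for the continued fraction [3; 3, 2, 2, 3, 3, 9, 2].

629/191

Using pₖ = aₖpₖ₋₁ + pₖ₋₂, qₖ = aₖqₖ₋₁ + qₖ₋₂ (with p₋₁=1, p₋₂=0, q₋₁=0, q₋₂=1):
  k=0: a=3, p=3, q=1
  k=1: a=3, p=10, q=3
  k=2: a=2, p=23, q=7
  k=3: a=2, p=56, q=17
  k=4: a=3, p=191, q=58
  k=5: a=3, p=629, q=191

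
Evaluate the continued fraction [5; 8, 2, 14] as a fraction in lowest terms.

Using pₖ = aₖpₖ₋₁ + pₖ₋₂ and qₖ = aₖqₖ₋₁ + qₖ₋₂:
  k=0: a=5, p=5, q=1
  k=1: a=8, p=41, q=8
  k=2: a=2, p=87, q=17
  k=3: a=14, p=1259, q=246

1259/246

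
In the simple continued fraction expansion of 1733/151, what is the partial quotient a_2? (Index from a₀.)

1733 = 11·151 + 72   →  a_0 = 11
151 = 2·72 + 7   →  a_1 = 2
72 = 10·7 + 2   →  a_2 = 10

10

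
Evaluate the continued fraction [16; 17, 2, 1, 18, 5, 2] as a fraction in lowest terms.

Fold from the inside: start with 2/1.
  5 + 1/2 = 11/2
  18 + 2/11 = 200/11
  1 + 11/200 = 211/200
  2 + 200/211 = 622/211
  17 + 211/622 = 10785/622
  16 + 622/10785 = 173182/10785

173182/10785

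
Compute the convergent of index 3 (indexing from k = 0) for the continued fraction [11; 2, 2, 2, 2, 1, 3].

137/12

Using pₖ = aₖpₖ₋₁ + pₖ₋₂, qₖ = aₖqₖ₋₁ + qₖ₋₂ (with p₋₁=1, p₋₂=0, q₋₁=0, q₋₂=1):
  k=0: a=11, p=11, q=1
  k=1: a=2, p=23, q=2
  k=2: a=2, p=57, q=5
  k=3: a=2, p=137, q=12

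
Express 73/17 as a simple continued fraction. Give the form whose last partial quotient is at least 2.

73 = 4×17 + 5
17 = 3×5 + 2
5 = 2×2 + 1
2 = 2×1 + 0  (stop)
So 73/17 = [4; 3, 2, 2].

[4; 3, 2, 2]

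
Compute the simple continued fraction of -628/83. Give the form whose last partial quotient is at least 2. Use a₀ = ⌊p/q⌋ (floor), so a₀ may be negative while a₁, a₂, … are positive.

-628 = -8×83 + 36
83 = 2×36 + 11
36 = 3×11 + 3
11 = 3×3 + 2
3 = 1×2 + 1
2 = 2×1 + 0  (stop)
So -628/83 = [-8; 2, 3, 3, 1, 2].

[-8; 2, 3, 3, 1, 2]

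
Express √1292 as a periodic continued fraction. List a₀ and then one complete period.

[35; 1, 16, 1, 70]

a₀ = ⌊√1292⌋ = 35.
With m₀=0, d₀=1 and mₖ₊₁ = dₖaₖ − mₖ, dₖ₊₁ = (n − mₖ₊₁²)/dₖ, aₖ₊₁ = ⌊(a₀+mₖ₊₁)/dₖ₊₁⌋:
  k=1: m=35, d=67, a=1
  k=2: m=32, d=4, a=16
  k=3: m=32, d=67, a=1
  k=4: m=35, d=1, a=70
d=1 and a=2a₀=70 at k=4, so the next step gives (m, d) = (35, 67) again — its k=1 value — and the period has length 4.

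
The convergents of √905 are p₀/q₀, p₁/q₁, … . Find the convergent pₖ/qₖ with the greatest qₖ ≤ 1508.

21690/721

√905 = [30; 12, 60, …] (period length 2).
Convergents:
  p_0/q_0 = 30/1
  p_1/q_1 = 361/12
  p_2/q_2 = 21690/721
  p_3/q_3 = 260641/8664
q_2 = 721 ≤ 1508 < 8664 = q_3, so the answer is 21690/721.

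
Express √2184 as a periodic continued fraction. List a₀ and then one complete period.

a₀ = ⌊√2184⌋ = 46.

[46; 1, 2, 1, 2, 1, 92]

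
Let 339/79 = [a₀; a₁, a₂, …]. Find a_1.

3

339 = 4·79 + 23   →  a_0 = 4
79 = 3·23 + 10   →  a_1 = 3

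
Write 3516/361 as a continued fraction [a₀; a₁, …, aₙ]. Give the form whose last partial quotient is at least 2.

[9; 1, 2, 1, 5, 3, 1, 3]

3516 = 9·361 + 267
361 = 1·267 + 94
267 = 2·94 + 79
94 = 1·79 + 15
79 = 5·15 + 4
15 = 3·4 + 3
4 = 1·3 + 1
3 = 3·1 + 0  (stop)
So 3516/361 = [9; 1, 2, 1, 5, 3, 1, 3].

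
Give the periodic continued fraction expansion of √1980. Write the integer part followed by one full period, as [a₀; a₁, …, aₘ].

a₀ = ⌊√1980⌋ = 44.
With m₀=0, d₀=1 and mₖ₊₁ = dₖaₖ − mₖ, dₖ₊₁ = (n − mₖ₊₁²)/dₖ, aₖ₊₁ = ⌊(a₀+mₖ₊₁)/dₖ₊₁⌋:
  k=1: m=44, d=44, a=2
  k=2: m=44, d=1, a=88
d=1 and a=2a₀=88 at k=2, so the next step gives (m, d) = (44, 44) again — its k=1 value — and the period has length 2.

[44; 2, 88]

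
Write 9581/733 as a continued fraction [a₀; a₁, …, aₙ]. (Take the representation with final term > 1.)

[13; 14, 10, 2, 2]

9581 = 13×733 + 52
733 = 14×52 + 5
52 = 10×5 + 2
5 = 2×2 + 1
2 = 2×1 + 0  (stop)
So 9581/733 = [13; 14, 10, 2, 2].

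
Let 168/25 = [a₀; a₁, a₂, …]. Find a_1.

1

168 = 6·25 + 18   →  a_0 = 6
25 = 1·18 + 7   →  a_1 = 1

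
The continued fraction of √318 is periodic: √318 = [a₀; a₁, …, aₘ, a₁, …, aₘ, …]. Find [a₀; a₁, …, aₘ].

[17; 1, 4, 1, 34]

a₀ = ⌊√318⌋ = 17.
With m₀=0, d₀=1 and mₖ₊₁ = dₖaₖ − mₖ, dₖ₊₁ = (n − mₖ₊₁²)/dₖ, aₖ₊₁ = ⌊(a₀+mₖ₊₁)/dₖ₊₁⌋:
  k=1: m=17, d=29, a=1
  k=2: m=12, d=6, a=4
  k=3: m=12, d=29, a=1
  k=4: m=17, d=1, a=34
d=1 and a=2a₀=34 at k=4, so the next step gives (m, d) = (17, 29) again — its k=1 value — and the period has length 4.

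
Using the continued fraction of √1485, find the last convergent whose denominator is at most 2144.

82582/2143

√1485 = [38; 1, 1, 6, 1, 1, 76, …] (period length 6).
Convergents:
  p_0/q_0 = 38/1
  p_1/q_1 = 39/1
  p_2/q_2 = 77/2
  p_3/q_3 = 501/13
  p_4/q_4 = 578/15
  p_5/q_5 = 1079/28
  p_6/q_6 = 82582/2143
  p_7/q_7 = 83661/2171
q_6 = 2143 ≤ 2144 < 2171 = q_7, so the answer is 82582/2143.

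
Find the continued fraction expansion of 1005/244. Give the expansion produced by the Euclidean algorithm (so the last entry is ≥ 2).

1005 = 4×244 + 29
244 = 8×29 + 12
29 = 2×12 + 5
12 = 2×5 + 2
5 = 2×2 + 1
2 = 2×1 + 0  (stop)
So 1005/244 = [4; 8, 2, 2, 2, 2].

[4; 8, 2, 2, 2, 2]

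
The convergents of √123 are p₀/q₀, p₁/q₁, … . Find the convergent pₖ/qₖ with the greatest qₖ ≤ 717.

2695/243

√123 = [11; 11, 22, …] (period length 2).
Convergents:
  p_0/q_0 = 11/1
  p_1/q_1 = 122/11
  p_2/q_2 = 2695/243
  p_3/q_3 = 29767/2684
q_2 = 243 ≤ 717 < 2684 = q_3, so the answer is 2695/243.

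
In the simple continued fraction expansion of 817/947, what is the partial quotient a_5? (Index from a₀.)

1

817 = 0·947 + 817   →  a_0 = 0
947 = 1·817 + 130   →  a_1 = 1
817 = 6·130 + 37   →  a_2 = 6
130 = 3·37 + 19   →  a_3 = 3
37 = 1·19 + 18   →  a_4 = 1
19 = 1·18 + 1   →  a_5 = 1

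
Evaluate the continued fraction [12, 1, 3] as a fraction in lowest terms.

Using pₖ = aₖpₖ₋₁ + pₖ₋₂ and qₖ = aₖqₖ₋₁ + qₖ₋₂:
  k=0: a=12, p=12, q=1
  k=1: a=1, p=13, q=1
  k=2: a=3, p=51, q=4

51/4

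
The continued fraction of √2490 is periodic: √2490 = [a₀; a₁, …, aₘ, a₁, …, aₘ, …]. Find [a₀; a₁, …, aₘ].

[49; 1, 8, 1, 98]

a₀ = ⌊√2490⌋ = 49.
With m₀=0, d₀=1 and mₖ₊₁ = dₖaₖ − mₖ, dₖ₊₁ = (n − mₖ₊₁²)/dₖ, aₖ₊₁ = ⌊(a₀+mₖ₊₁)/dₖ₊₁⌋:
  k=1: m=49, d=89, a=1
  k=2: m=40, d=10, a=8
  k=3: m=40, d=89, a=1
  k=4: m=49, d=1, a=98
d=1 and a=2a₀=98 at k=4, so the next step gives (m, d) = (49, 89) again — its k=1 value — and the period has length 4.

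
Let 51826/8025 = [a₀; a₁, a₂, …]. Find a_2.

51826 = 6·8025 + 3676   →  a_0 = 6
8025 = 2·3676 + 673   →  a_1 = 2
3676 = 5·673 + 311   →  a_2 = 5

5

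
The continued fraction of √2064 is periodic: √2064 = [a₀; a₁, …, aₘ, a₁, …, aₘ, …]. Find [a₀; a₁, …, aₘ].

a₀ = ⌊√2064⌋ = 45.
With m₀=0, d₀=1 and mₖ₊₁ = dₖaₖ − mₖ, dₖ₊₁ = (n − mₖ₊₁²)/dₖ, aₖ₊₁ = ⌊(a₀+mₖ₊₁)/dₖ₊₁⌋:
  k=1: m=45, d=39, a=2
  k=2: m=33, d=25, a=3
  k=3: m=42, d=12, a=7
  k=4: m=42, d=25, a=3
  k=5: m=33, d=39, a=2
  k=6: m=45, d=1, a=90
d=1 and a=2a₀=90 at k=6, so the next step gives (m, d) = (45, 39) again — its k=1 value — and the period has length 6.

[45; 2, 3, 7, 3, 2, 90]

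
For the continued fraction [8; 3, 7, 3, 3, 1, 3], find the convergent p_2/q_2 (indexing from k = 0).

Using pₖ = aₖpₖ₋₁ + pₖ₋₂, qₖ = aₖqₖ₋₁ + qₖ₋₂ (with p₋₁=1, p₋₂=0, q₋₁=0, q₋₂=1):
  k=0: a=8, p=8, q=1
  k=1: a=3, p=25, q=3
  k=2: a=7, p=183, q=22

183/22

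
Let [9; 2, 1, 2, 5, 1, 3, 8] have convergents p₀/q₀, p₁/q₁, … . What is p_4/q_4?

Using pₖ = aₖpₖ₋₁ + pₖ₋₂, qₖ = aₖqₖ₋₁ + qₖ₋₂ (with p₋₁=1, p₋₂=0, q₋₁=0, q₋₂=1):
  k=0: a=9, p=9, q=1
  k=1: a=2, p=19, q=2
  k=2: a=1, p=28, q=3
  k=3: a=2, p=75, q=8
  k=4: a=5, p=403, q=43

403/43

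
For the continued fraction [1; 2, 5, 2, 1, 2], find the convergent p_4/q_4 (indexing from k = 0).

Using pₖ = aₖpₖ₋₁ + pₖ₋₂, qₖ = aₖqₖ₋₁ + qₖ₋₂ (with p₋₁=1, p₋₂=0, q₋₁=0, q₋₂=1):
  k=0: a=1, p=1, q=1
  k=1: a=2, p=3, q=2
  k=2: a=5, p=16, q=11
  k=3: a=2, p=35, q=24
  k=4: a=1, p=51, q=35

51/35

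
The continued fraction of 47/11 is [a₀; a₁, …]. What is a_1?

47 = 4·11 + 3   →  a_0 = 4
11 = 3·3 + 2   →  a_1 = 3

3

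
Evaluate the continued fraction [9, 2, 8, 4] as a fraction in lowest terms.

Fold from the inside: start with 4/1.
  8 + 1/4 = 33/4
  2 + 4/33 = 70/33
  9 + 33/70 = 663/70

663/70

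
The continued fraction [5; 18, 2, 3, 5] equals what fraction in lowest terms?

Fold from the inside: start with 5/1.
  3 + 1/5 = 16/5
  2 + 5/16 = 37/16
  18 + 16/37 = 682/37
  5 + 37/682 = 3447/682

3447/682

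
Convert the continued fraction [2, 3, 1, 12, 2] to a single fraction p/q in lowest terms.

239/106

Using pₖ = aₖpₖ₋₁ + pₖ₋₂ and qₖ = aₖqₖ₋₁ + qₖ₋₂:
  k=0: a=2, p=2, q=1
  k=1: a=3, p=7, q=3
  k=2: a=1, p=9, q=4
  k=3: a=12, p=115, q=51
  k=4: a=2, p=239, q=106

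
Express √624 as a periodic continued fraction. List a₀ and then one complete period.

a₀ = ⌊√624⌋ = 24.
With m₀=0, d₀=1 and mₖ₊₁ = dₖaₖ − mₖ, dₖ₊₁ = (n − mₖ₊₁²)/dₖ, aₖ₊₁ = ⌊(a₀+mₖ₊₁)/dₖ₊₁⌋:
  k=1: m=24, d=48, a=1
  k=2: m=24, d=1, a=48
d=1 and a=2a₀=48 at k=2, so the next step gives (m, d) = (24, 48) again — its k=1 value — and the period has length 2.

[24; 1, 48]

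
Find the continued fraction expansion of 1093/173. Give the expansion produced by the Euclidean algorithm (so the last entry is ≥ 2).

1093 = 6×173 + 55
173 = 3×55 + 8
55 = 6×8 + 7
8 = 1×7 + 1
7 = 7×1 + 0  (stop)
So 1093/173 = [6; 3, 6, 1, 7].

[6; 3, 6, 1, 7]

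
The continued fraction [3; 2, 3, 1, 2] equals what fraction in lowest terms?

86/25

Fold from the inside: start with 2/1.
  1 + 1/2 = 3/2
  3 + 2/3 = 11/3
  2 + 3/11 = 25/11
  3 + 11/25 = 86/25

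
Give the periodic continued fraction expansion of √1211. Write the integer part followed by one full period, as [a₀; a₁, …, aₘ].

a₀ = ⌊√1211⌋ = 34.
With m₀=0, d₀=1 and mₖ₊₁ = dₖaₖ − mₖ, dₖ₊₁ = (n − mₖ₊₁²)/dₖ, aₖ₊₁ = ⌊(a₀+mₖ₊₁)/dₖ₊₁⌋:
  k=1: m=34, d=55, a=1
  k=2: m=21, d=14, a=3
  k=3: m=21, d=55, a=1
  k=4: m=34, d=1, a=68
d=1 and a=2a₀=68 at k=4, so the next step gives (m, d) = (34, 55) again — its k=1 value — and the period has length 4.

[34; 1, 3, 1, 68]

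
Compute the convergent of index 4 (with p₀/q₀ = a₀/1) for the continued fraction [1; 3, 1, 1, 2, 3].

23/18

Using pₖ = aₖpₖ₋₁ + pₖ₋₂, qₖ = aₖqₖ₋₁ + qₖ₋₂ (with p₋₁=1, p₋₂=0, q₋₁=0, q₋₂=1):
  k=0: a=1, p=1, q=1
  k=1: a=3, p=4, q=3
  k=2: a=1, p=5, q=4
  k=3: a=1, p=9, q=7
  k=4: a=2, p=23, q=18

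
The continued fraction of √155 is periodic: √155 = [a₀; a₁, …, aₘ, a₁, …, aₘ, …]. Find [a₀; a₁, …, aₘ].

a₀ = ⌊√155⌋ = 12.

[12; 2, 4, 2, 24]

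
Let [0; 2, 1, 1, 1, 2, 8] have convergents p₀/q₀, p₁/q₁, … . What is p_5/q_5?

Using pₖ = aₖpₖ₋₁ + pₖ₋₂, qₖ = aₖqₖ₋₁ + qₖ₋₂ (with p₋₁=1, p₋₂=0, q₋₁=0, q₋₂=1):
  k=0: a=0, p=0, q=1
  k=1: a=2, p=1, q=2
  k=2: a=1, p=1, q=3
  k=3: a=1, p=2, q=5
  k=4: a=1, p=3, q=8
  k=5: a=2, p=8, q=21

8/21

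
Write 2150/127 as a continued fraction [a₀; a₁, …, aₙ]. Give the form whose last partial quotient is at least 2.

2150 = 16×127 + 118
127 = 1×118 + 9
118 = 13×9 + 1
9 = 9×1 + 0  (stop)
So 2150/127 = [16; 1, 13, 9].

[16; 1, 13, 9]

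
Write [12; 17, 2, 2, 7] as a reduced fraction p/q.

7765/644

Using pₖ = aₖpₖ₋₁ + pₖ₋₂ and qₖ = aₖqₖ₋₁ + qₖ₋₂:
  k=0: a=12, p=12, q=1
  k=1: a=17, p=205, q=17
  k=2: a=2, p=422, q=35
  k=3: a=2, p=1049, q=87
  k=4: a=7, p=7765, q=644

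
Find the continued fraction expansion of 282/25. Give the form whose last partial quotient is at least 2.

[11; 3, 1, 1, 3]

282 = 11×25 + 7
25 = 3×7 + 4
7 = 1×4 + 3
4 = 1×3 + 1
3 = 3×1 + 0  (stop)
So 282/25 = [11; 3, 1, 1, 3].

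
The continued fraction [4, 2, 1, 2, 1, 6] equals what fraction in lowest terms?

323/74

Fold from the inside: start with 6/1.
  1 + 1/6 = 7/6
  2 + 6/7 = 20/7
  1 + 7/20 = 27/20
  2 + 20/27 = 74/27
  4 + 27/74 = 323/74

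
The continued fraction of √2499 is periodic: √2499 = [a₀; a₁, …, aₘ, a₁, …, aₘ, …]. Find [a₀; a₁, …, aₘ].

[49; 1, 98]

a₀ = ⌊√2499⌋ = 49.
With m₀=0, d₀=1 and mₖ₊₁ = dₖaₖ − mₖ, dₖ₊₁ = (n − mₖ₊₁²)/dₖ, aₖ₊₁ = ⌊(a₀+mₖ₊₁)/dₖ₊₁⌋:
  k=1: m=49, d=98, a=1
  k=2: m=49, d=1, a=98
d=1 and a=2a₀=98 at k=2, so the next step gives (m, d) = (49, 98) again — its k=1 value — and the period has length 2.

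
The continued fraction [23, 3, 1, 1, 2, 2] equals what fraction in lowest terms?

Using pₖ = aₖpₖ₋₁ + pₖ₋₂ and qₖ = aₖqₖ₋₁ + qₖ₋₂:
  k=0: a=23, p=23, q=1
  k=1: a=3, p=70, q=3
  k=2: a=1, p=93, q=4
  k=3: a=1, p=163, q=7
  k=4: a=2, p=419, q=18
  k=5: a=2, p=1001, q=43

1001/43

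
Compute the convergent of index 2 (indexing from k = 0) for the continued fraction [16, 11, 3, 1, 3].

547/34

Using pₖ = aₖpₖ₋₁ + pₖ₋₂, qₖ = aₖqₖ₋₁ + qₖ₋₂ (with p₋₁=1, p₋₂=0, q₋₁=0, q₋₂=1):
  k=0: a=16, p=16, q=1
  k=1: a=11, p=177, q=11
  k=2: a=3, p=547, q=34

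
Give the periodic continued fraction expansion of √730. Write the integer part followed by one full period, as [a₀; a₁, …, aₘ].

a₀ = ⌊√730⌋ = 27.
With m₀=0, d₀=1 and mₖ₊₁ = dₖaₖ − mₖ, dₖ₊₁ = (n − mₖ₊₁²)/dₖ, aₖ₊₁ = ⌊(a₀+mₖ₊₁)/dₖ₊₁⌋:
  k=1: m=27, d=1, a=54
d=1 and a=2a₀=54 at k=1, so the next step gives (m, d) = (27, 1) again — its k=1 value — and the period has length 1.

[27; 54]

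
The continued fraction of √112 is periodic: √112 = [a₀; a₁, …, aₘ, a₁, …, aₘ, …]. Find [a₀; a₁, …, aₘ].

[10; 1, 1, 2, 1, 1, 20]

a₀ = ⌊√112⌋ = 10.
With m₀=0, d₀=1 and mₖ₊₁ = dₖaₖ − mₖ, dₖ₊₁ = (n − mₖ₊₁²)/dₖ, aₖ₊₁ = ⌊(a₀+mₖ₊₁)/dₖ₊₁⌋:
  k=1: m=10, d=12, a=1
  k=2: m=2, d=9, a=1
  k=3: m=7, d=7, a=2
  k=4: m=7, d=9, a=1
  k=5: m=2, d=12, a=1
  k=6: m=10, d=1, a=20
d=1 and a=2a₀=20 at k=6, so the next step gives (m, d) = (10, 12) again — its k=1 value — and the period has length 6.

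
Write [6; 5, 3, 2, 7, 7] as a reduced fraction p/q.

12143/1962

Fold from the inside: start with 7/1.
  7 + 1/7 = 50/7
  2 + 7/50 = 107/50
  3 + 50/107 = 371/107
  5 + 107/371 = 1962/371
  6 + 371/1962 = 12143/1962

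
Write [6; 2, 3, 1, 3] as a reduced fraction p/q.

Using pₖ = aₖpₖ₋₁ + pₖ₋₂ and qₖ = aₖqₖ₋₁ + qₖ₋₂:
  k=0: a=6, p=6, q=1
  k=1: a=2, p=13, q=2
  k=2: a=3, p=45, q=7
  k=3: a=1, p=58, q=9
  k=4: a=3, p=219, q=34

219/34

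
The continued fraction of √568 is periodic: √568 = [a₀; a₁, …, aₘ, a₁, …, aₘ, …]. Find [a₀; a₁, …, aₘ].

a₀ = ⌊√568⌋ = 23.
With m₀=0, d₀=1 and mₖ₊₁ = dₖaₖ − mₖ, dₖ₊₁ = (n − mₖ₊₁²)/dₖ, aₖ₊₁ = ⌊(a₀+mₖ₊₁)/dₖ₊₁⌋:
  k=1: m=23, d=39, a=1
  k=2: m=16, d=8, a=4
  k=3: m=16, d=39, a=1
  k=4: m=23, d=1, a=46
d=1 and a=2a₀=46 at k=4, so the next step gives (m, d) = (23, 39) again — its k=1 value — and the period has length 4.

[23; 1, 4, 1, 46]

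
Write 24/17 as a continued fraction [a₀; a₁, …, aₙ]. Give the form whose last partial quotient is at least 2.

[1; 2, 2, 3]

24 = 1×17 + 7
17 = 2×7 + 3
7 = 2×3 + 1
3 = 3×1 + 0  (stop)
So 24/17 = [1; 2, 2, 3].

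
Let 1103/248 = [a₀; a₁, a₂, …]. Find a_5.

1103 = 4·248 + 111   →  a_0 = 4
248 = 2·111 + 26   →  a_1 = 2
111 = 4·26 + 7   →  a_2 = 4
26 = 3·7 + 5   →  a_3 = 3
7 = 1·5 + 2   →  a_4 = 1
5 = 2·2 + 1   →  a_5 = 2

2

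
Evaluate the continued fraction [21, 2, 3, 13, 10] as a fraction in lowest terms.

Using pₖ = aₖpₖ₋₁ + pₖ₋₂ and qₖ = aₖqₖ₋₁ + qₖ₋₂:
  k=0: a=21, p=21, q=1
  k=1: a=2, p=43, q=2
  k=2: a=3, p=150, q=7
  k=3: a=13, p=1993, q=93
  k=4: a=10, p=20080, q=937

20080/937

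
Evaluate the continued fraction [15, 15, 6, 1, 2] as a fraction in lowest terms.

4565/303

Using pₖ = aₖpₖ₋₁ + pₖ₋₂ and qₖ = aₖqₖ₋₁ + qₖ₋₂:
  k=0: a=15, p=15, q=1
  k=1: a=15, p=226, q=15
  k=2: a=6, p=1371, q=91
  k=3: a=1, p=1597, q=106
  k=4: a=2, p=4565, q=303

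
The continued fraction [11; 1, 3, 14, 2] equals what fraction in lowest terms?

Fold from the inside: start with 2/1.
  14 + 1/2 = 29/2
  3 + 2/29 = 89/29
  1 + 29/89 = 118/89
  11 + 89/118 = 1387/118

1387/118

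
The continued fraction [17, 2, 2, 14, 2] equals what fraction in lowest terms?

Fold from the inside: start with 2/1.
  14 + 1/2 = 29/2
  2 + 2/29 = 60/29
  2 + 29/60 = 149/60
  17 + 60/149 = 2593/149

2593/149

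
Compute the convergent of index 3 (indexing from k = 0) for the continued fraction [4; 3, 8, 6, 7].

Using pₖ = aₖpₖ₋₁ + pₖ₋₂, qₖ = aₖqₖ₋₁ + qₖ₋₂ (with p₋₁=1, p₋₂=0, q₋₁=0, q₋₂=1):
  k=0: a=4, p=4, q=1
  k=1: a=3, p=13, q=3
  k=2: a=8, p=108, q=25
  k=3: a=6, p=661, q=153

661/153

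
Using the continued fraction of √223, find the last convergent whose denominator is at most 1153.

√223 = [14; 1, 13, 1, 28, …] (period length 4).
Convergents:
  p_0/q_0 = 14/1
  p_1/q_1 = 15/1
  p_2/q_2 = 209/14
  p_3/q_3 = 224/15
  p_4/q_4 = 6481/434
  p_5/q_5 = 6705/449
  p_6/q_6 = 93646/6271
q_5 = 449 ≤ 1153 < 6271 = q_6, so the answer is 6705/449.

6705/449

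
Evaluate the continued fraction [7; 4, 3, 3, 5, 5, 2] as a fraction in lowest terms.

Fold from the inside: start with 2/1.
  5 + 1/2 = 11/2
  5 + 2/11 = 57/11
  3 + 11/57 = 182/57
  3 + 57/182 = 603/182
  4 + 182/603 = 2594/603
  7 + 603/2594 = 18761/2594

18761/2594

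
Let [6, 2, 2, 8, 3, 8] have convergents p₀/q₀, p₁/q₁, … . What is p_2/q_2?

Using pₖ = aₖpₖ₋₁ + pₖ₋₂, qₖ = aₖqₖ₋₁ + qₖ₋₂ (with p₋₁=1, p₋₂=0, q₋₁=0, q₋₂=1):
  k=0: a=6, p=6, q=1
  k=1: a=2, p=13, q=2
  k=2: a=2, p=32, q=5

32/5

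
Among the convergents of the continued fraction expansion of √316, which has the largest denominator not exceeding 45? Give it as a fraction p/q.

√316 = [17; 1, 3, 2, 8, 2, 3, 1, 34, …] (period length 8).
Convergents:
  p_0/q_0 = 17/1
  p_1/q_1 = 18/1
  p_2/q_2 = 71/4
  p_3/q_3 = 160/9
  p_4/q_4 = 1351/76
q_3 = 9 ≤ 45 < 76 = q_4, so the answer is 160/9.

160/9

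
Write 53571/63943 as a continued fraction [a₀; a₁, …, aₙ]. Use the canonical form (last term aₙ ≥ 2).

[0; 1, 5, 6, 16, 7, 15]

53571 = 0*63943 + 53571
63943 = 1*53571 + 10372
53571 = 5*10372 + 1711
10372 = 6*1711 + 106
1711 = 16*106 + 15
106 = 7*15 + 1
15 = 15*1 + 0  (stop)
So 53571/63943 = [0; 1, 5, 6, 16, 7, 15].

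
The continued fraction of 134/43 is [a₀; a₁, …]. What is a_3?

1

134 = 3·43 + 5   →  a_0 = 3
43 = 8·5 + 3   →  a_1 = 8
5 = 1·3 + 2   →  a_2 = 1
3 = 1·2 + 1   →  a_3 = 1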